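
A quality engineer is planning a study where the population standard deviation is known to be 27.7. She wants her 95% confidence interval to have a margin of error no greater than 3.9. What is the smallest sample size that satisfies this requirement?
n ≥ 194

For margin E ≤ 3.9:
n ≥ (z* · σ / E)²
n ≥ (1.960 · 27.7 / 3.9)²
n ≥ 193.79

Minimum n = 194 (rounding up)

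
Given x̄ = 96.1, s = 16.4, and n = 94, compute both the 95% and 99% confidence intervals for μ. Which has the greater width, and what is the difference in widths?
99% CI is wider by 2.18

df = 93
95% CI: t* = 1.986, (92.74, 99.46), width = 2 · t* · s/√n = 6.72
99% CI: t* = 2.630, (91.65, 100.55), width = 2 · t* · s/√n = 8.90

The 99% CI is wider by 8.90 - 6.72 = 2.18.
Higher confidence requires a wider interval.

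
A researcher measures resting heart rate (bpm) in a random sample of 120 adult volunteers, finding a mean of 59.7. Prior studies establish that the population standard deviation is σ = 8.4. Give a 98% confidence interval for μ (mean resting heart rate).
(57.92, 61.48)

z-interval (σ known):
z* = 2.326 for 98% confidence

Margin of error = z* · σ/√n = 2.326 · 8.4/√120 = 1.78

CI: (59.7 - 1.78, 59.7 + 1.78) = (57.92, 61.48)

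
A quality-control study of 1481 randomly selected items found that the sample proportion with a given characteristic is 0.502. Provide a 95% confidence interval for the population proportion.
(0.477, 0.527)

Proportion CI:
SE = √(p̂(1-p̂)/n) = √(0.502 · 0.498 / 1481) = 0.01299

z* = 1.960
Margin = z* · SE = 1.960 · 0.01299 = 0.0255

CI: 0.502 ± 0.0255 = (0.477, 0.527)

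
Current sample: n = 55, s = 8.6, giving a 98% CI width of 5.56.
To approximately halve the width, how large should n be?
n ≈ 220

CI width ∝ 1/√n
To reduce width by factor 2, need √n to grow by 2 → need 2² = 4 times as many samples.

Current: n = 55, width = 5.56
New: n = 220, width ≈ 2.72

Width reduced by factor of 5.56/2.72 = 2.04.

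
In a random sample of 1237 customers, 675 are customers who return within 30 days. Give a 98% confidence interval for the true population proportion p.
(0.513, 0.579)

Proportion CI:
p̂ = 675/1237 = 0.54568
SE = √(p̂(1-p̂)/n) = √(0.54568 · 0.45432 / 1237) = 0.01416

z* = 2.326
Margin = z* · SE = 2.326 · 0.01416 = 0.0329

CI: 0.54568 ± 0.0329 = (0.513, 0.579)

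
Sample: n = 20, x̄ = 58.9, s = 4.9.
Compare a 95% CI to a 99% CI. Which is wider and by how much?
99% CI is wider by 1.68

df = 19
95% CI: t* = 2.093, (56.61, 61.19), width = 2 · t* · s/√n = 4.59
99% CI: t* = 2.861, (55.77, 62.03), width = 2 · t* · s/√n = 6.27

The 99% CI is wider by 6.27 - 4.59 = 1.68.
Higher confidence requires a wider interval.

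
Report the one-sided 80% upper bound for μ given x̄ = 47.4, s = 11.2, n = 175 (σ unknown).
μ ≤ 48.11

Upper bound (one-sided):
t* = 0.844 (one-sided for 80%)
Upper bound = x̄ + t* · s/√n = 47.4 + 0.844 · 11.2/√175 = 48.11

We are 80% confident that μ ≤ 48.11.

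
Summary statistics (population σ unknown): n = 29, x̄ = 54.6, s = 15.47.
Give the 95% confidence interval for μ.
(48.72, 60.48)

t-interval (σ unknown):
df = n - 1 = 28
t* = 2.048 for 95% confidence

Margin of error = t* · s/√n = 2.048 · 15.47/√29 = 5.88

CI: (48.72, 60.48)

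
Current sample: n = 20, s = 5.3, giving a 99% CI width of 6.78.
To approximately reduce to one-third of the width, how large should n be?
n ≈ 180

CI width ∝ 1/√n
To reduce width by factor 3, need √n to grow by 3 → need 3² = 9 times as many samples.

Current: n = 20, width = 6.78
New: n = 180, width ≈ 2.06

Width reduced by factor of 6.78/2.06 = 3.29.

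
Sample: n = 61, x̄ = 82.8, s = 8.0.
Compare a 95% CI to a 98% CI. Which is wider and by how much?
98% CI is wider by 0.80

df = 60
95% CI: t* = 2.000, (80.75, 84.85), width = 2 · t* · s/√n = 4.10
98% CI: t* = 2.390, (80.35, 85.25), width = 2 · t* · s/√n = 4.90

The 98% CI is wider by 4.90 - 4.10 = 0.80.
Higher confidence requires a wider interval.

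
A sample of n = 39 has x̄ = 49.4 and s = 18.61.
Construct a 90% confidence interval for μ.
(44.38, 54.42)

t-interval (σ unknown):
df = n - 1 = 38
t* = 1.686 for 90% confidence

Margin of error = t* · s/√n = 1.686 · 18.61/√39 = 5.02

CI: (44.38, 54.42)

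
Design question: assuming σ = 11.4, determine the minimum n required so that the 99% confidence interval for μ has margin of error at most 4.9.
n ≥ 36

For margin E ≤ 4.9:
n ≥ (z* · σ / E)²
n ≥ (2.576 · 11.4 / 4.9)²
n ≥ 35.92

Minimum n = 36 (rounding up)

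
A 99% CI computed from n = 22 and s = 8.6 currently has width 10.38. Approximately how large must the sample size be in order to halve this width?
n ≈ 88

CI width ∝ 1/√n
To reduce width by factor 2, need √n to grow by 2 → need 2² = 4 times as many samples.

Current: n = 22, width = 10.38
New: n = 88, width ≈ 4.83

Width reduced by factor of 10.38/4.83 = 2.15.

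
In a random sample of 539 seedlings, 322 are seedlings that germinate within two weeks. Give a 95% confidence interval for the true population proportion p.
(0.556, 0.639)

Proportion CI:
p̂ = 322/539 = 0.59740
SE = √(p̂(1-p̂)/n) = √(0.59740 · 0.40260 / 539) = 0.02112

z* = 1.960
Margin = z* · SE = 1.960 · 0.02112 = 0.0414

CI: 0.59740 ± 0.0414 = (0.556, 0.639)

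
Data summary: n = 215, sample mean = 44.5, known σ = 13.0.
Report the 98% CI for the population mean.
(42.44, 46.56)

z-interval (σ known):
z* = 2.326 for 98% confidence

Margin of error = z* · σ/√n = 2.326 · 13.0/√215 = 2.06

CI: (44.5 - 2.06, 44.5 + 2.06) = (42.44, 46.56)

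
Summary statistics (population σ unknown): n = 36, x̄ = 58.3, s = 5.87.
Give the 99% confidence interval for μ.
(55.64, 60.96)

t-interval (σ unknown):
df = n - 1 = 35
t* = 2.724 for 99% confidence

Margin of error = t* · s/√n = 2.724 · 5.87/√36 = 2.66

CI: (55.64, 60.96)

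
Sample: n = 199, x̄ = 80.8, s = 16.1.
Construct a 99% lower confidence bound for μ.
μ ≥ 78.12

Lower bound (one-sided):
t* = 2.345 (one-sided for 99%)
Lower bound = x̄ - t* · s/√n = 80.8 - 2.345 · 16.1/√199 = 78.12

We are 99% confident that μ ≥ 78.12.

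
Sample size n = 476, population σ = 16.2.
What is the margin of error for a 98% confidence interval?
Margin of error = 1.73

Margin of error = z* · σ/√n
= 2.326 · 16.2/√476
= 2.326 · 16.2/21.8174
= 1.73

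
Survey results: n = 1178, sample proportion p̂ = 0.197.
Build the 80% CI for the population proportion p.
(0.182, 0.212)

Proportion CI:
SE = √(p̂(1-p̂)/n) = √(0.197 · 0.803 / 1178) = 0.01159

z* = 1.282
Margin = z* · SE = 1.282 · 0.01159 = 0.0149

CI: 0.197 ± 0.0149 = (0.182, 0.212)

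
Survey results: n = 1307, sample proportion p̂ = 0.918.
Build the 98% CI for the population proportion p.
(0.900, 0.936)

Proportion CI:
SE = √(p̂(1-p̂)/n) = √(0.918 · 0.082 / 1307) = 0.00759

z* = 2.326
Margin = z* · SE = 2.326 · 0.00759 = 0.0177

CI: 0.918 ± 0.0177 = (0.900, 0.936)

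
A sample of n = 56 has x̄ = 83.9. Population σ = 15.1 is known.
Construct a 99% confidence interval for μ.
(78.70, 89.10)

z-interval (σ known):
z* = 2.576 for 99% confidence

Margin of error = z* · σ/√n = 2.576 · 15.1/√56 = 5.20

CI: (83.9 - 5.20, 83.9 + 5.20) = (78.70, 89.10)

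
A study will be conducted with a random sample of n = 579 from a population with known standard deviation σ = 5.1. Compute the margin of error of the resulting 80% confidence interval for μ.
Margin of error = 0.27

Margin of error = z* · σ/√n
= 1.282 · 5.1/√579
= 1.282 · 5.1/24.0624
= 0.27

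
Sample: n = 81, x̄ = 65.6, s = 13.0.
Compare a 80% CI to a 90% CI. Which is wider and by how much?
90% CI is wider by 1.08

df = 80
80% CI: t* = 1.292, (63.73, 67.47), width = 2 · t* · s/√n = 3.73
90% CI: t* = 1.664, (63.20, 68.00), width = 2 · t* · s/√n = 4.81

The 90% CI is wider by 4.81 - 3.73 = 1.08.
Higher confidence requires a wider interval.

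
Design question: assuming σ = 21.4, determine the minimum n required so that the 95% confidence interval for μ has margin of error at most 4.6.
n ≥ 84

For margin E ≤ 4.6:
n ≥ (z* · σ / E)²
n ≥ (1.960 · 21.4 / 4.6)²
n ≥ 83.14

Minimum n = 84 (rounding up)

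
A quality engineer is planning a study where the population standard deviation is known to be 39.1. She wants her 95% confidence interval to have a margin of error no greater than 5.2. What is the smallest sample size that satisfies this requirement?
n ≥ 218

For margin E ≤ 5.2:
n ≥ (z* · σ / E)²
n ≥ (1.960 · 39.1 / 5.2)²
n ≥ 217.20

Minimum n = 218 (rounding up)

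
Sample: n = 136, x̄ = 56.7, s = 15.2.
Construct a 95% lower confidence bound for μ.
μ ≥ 54.54

Lower bound (one-sided):
t* = 1.656 (one-sided for 95%)
Lower bound = x̄ - t* · s/√n = 56.7 - 1.656 · 15.2/√136 = 54.54

We are 95% confident that μ ≥ 54.54.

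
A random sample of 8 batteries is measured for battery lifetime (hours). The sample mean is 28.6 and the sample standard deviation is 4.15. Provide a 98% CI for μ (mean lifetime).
(24.20, 33.00)

t-interval (σ unknown):
df = n - 1 = 7
t* = 2.998 for 98% confidence

Margin of error = t* · s/√n = 2.998 · 4.15/√8 = 4.40

CI: (24.20, 33.00)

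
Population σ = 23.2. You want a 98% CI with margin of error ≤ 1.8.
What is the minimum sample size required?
n ≥ 899

For margin E ≤ 1.8:
n ≥ (z* · σ / E)²
n ≥ (2.326 · 23.2 / 1.8)²
n ≥ 898.77

Minimum n = 899 (rounding up)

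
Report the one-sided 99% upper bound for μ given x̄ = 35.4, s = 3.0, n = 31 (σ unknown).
μ ≤ 36.72

Upper bound (one-sided):
t* = 2.457 (one-sided for 99%)
Upper bound = x̄ + t* · s/√n = 35.4 + 2.457 · 3.0/√31 = 36.72

We are 99% confident that μ ≤ 36.72.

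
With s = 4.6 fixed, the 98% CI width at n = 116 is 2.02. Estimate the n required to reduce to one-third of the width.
n ≈ 1044

CI width ∝ 1/√n
To reduce width by factor 3, need √n to grow by 3 → need 3² = 9 times as many samples.

Current: n = 116, width = 2.02
New: n = 1044, width ≈ 0.66

Width reduced by factor of 2.02/0.66 = 3.06.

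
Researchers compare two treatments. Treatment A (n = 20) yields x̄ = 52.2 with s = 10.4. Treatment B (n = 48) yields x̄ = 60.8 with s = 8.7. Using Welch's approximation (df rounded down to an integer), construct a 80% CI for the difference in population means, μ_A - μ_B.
(-12.06, -5.14)

Difference: x̄₁ - x̄₂ = -8.60
SE = √(s₁²/n₁ + s₂²/n₂) = √(10.4²/20 + 8.7²/48) = 2.6429
df = 30.64 → 30 (Welch–Satterthwaite, rounded down)
t* = 1.310

CI: -8.60 ± 1.310 · 2.6429 = -8.60 ± 3.46 = (-12.06, -5.14)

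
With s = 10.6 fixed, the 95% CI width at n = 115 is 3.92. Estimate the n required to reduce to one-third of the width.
n ≈ 1035

CI width ∝ 1/√n
To reduce width by factor 3, need √n to grow by 3 → need 3² = 9 times as many samples.

Current: n = 115, width = 3.92
New: n = 1035, width ≈ 1.29

Width reduced by factor of 3.92/1.29 = 3.04.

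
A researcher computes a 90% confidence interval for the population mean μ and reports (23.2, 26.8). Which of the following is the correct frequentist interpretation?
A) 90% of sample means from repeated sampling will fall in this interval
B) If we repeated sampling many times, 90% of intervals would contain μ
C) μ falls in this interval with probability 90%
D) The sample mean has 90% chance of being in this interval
B

A) Wrong — coverage applies to intervals containing μ, not to future x̄ values.
B) Correct — this is the frequentist long-run coverage interpretation.
C) Wrong — μ is fixed; the randomness lives in the interval, not in μ.
D) Wrong — x̄ is observed and sits in the interval by construction.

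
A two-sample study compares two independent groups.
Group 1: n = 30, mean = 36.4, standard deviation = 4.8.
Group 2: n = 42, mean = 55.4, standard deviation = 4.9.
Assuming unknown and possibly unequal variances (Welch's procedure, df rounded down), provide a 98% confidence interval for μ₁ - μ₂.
(-21.76, -16.24)

Difference: x̄₁ - x̄₂ = -19.00
SE = √(s₁²/n₁ + s₂²/n₂) = √(4.8²/30 + 4.9²/42) = 1.1574
df = 63.40 → 63 (Welch–Satterthwaite, rounded down)
t* = 2.387

CI: -19.00 ± 2.387 · 1.1574 = -19.00 ± 2.76 = (-21.76, -16.24)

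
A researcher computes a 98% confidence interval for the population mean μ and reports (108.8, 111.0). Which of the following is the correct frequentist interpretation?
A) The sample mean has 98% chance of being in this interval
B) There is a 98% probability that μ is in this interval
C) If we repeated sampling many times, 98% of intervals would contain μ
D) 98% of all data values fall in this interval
C

A) Wrong — x̄ is observed and sits in the interval by construction.
B) Wrong — μ is fixed; the randomness lives in the interval, not in μ.
C) Correct — this is the frequentist long-run coverage interpretation.
D) Wrong — a CI is about the parameter μ, not individual data values.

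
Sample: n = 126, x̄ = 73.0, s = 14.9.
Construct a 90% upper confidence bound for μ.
μ ≤ 74.71

Upper bound (one-sided):
t* = 1.288 (one-sided for 90%)
Upper bound = x̄ + t* · s/√n = 73.0 + 1.288 · 14.9/√126 = 74.71

We are 90% confident that μ ≤ 74.71.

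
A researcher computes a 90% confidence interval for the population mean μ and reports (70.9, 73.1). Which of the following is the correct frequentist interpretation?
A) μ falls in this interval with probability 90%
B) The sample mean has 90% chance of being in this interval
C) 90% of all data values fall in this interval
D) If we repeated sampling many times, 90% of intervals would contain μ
D

A) Wrong — μ is fixed; the randomness lives in the interval, not in μ.
B) Wrong — x̄ is observed and sits in the interval by construction.
C) Wrong — a CI is about the parameter μ, not individual data values.
D) Correct — this is the frequentist long-run coverage interpretation.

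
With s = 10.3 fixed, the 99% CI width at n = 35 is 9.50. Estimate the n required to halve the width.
n ≈ 140

CI width ∝ 1/√n
To reduce width by factor 2, need √n to grow by 2 → need 2² = 4 times as many samples.

Current: n = 35, width = 9.50
New: n = 140, width ≈ 4.55

Width reduced by factor of 9.50/4.55 = 2.09.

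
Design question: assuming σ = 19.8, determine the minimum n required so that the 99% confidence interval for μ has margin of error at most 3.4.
n ≥ 226

For margin E ≤ 3.4:
n ≥ (z* · σ / E)²
n ≥ (2.576 · 19.8 / 3.4)²
n ≥ 225.04

Minimum n = 226 (rounding up)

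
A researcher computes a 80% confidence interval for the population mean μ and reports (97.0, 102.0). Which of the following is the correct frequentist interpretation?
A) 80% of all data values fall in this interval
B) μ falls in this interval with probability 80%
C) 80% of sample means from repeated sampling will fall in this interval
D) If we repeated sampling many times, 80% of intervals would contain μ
D

A) Wrong — a CI is about the parameter μ, not individual data values.
B) Wrong — μ is fixed; the randomness lives in the interval, not in μ.
C) Wrong — coverage applies to intervals containing μ, not to future x̄ values.
D) Correct — this is the frequentist long-run coverage interpretation.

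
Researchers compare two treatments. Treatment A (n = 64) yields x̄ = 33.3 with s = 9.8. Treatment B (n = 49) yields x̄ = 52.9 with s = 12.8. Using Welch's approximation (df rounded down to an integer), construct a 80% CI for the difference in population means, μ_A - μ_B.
(-22.44, -16.76)

Difference: x̄₁ - x̄₂ = -19.60
SE = √(s₁²/n₁ + s₂²/n₂) = √(9.8²/64 + 12.8²/49) = 2.2010
df = 87.35 → 87 (Welch–Satterthwaite, rounded down)
t* = 1.291

CI: -19.60 ± 1.291 · 2.2010 = -19.60 ± 2.84 = (-22.44, -16.76)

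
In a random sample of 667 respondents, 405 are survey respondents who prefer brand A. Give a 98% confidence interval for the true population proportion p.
(0.563, 0.651)

Proportion CI:
p̂ = 405/667 = 0.60720
SE = √(p̂(1-p̂)/n) = √(0.60720 · 0.39280 / 667) = 0.01891

z* = 2.326
Margin = z* · SE = 2.326 · 0.01891 = 0.0440

CI: 0.60720 ± 0.0440 = (0.563, 0.651)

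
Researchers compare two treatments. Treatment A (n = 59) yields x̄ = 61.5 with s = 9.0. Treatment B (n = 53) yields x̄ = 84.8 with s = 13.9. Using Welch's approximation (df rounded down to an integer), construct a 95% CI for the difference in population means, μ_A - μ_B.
(-27.75, -18.85)

Difference: x̄₁ - x̄₂ = -23.30
SE = √(s₁²/n₁ + s₂²/n₂) = √(9.0²/59 + 13.9²/53) = 2.2402
df = 87.42 → 87 (Welch–Satterthwaite, rounded down)
t* = 1.988

CI: -23.30 ± 1.988 · 2.2402 = -23.30 ± 4.45 = (-27.75, -18.85)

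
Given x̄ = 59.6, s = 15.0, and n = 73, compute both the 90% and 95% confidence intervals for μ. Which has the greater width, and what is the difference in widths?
95% CI is wider by 1.15

df = 72
90% CI: t* = 1.666, (56.68, 62.52), width = 2 · t* · s/√n = 5.85
95% CI: t* = 1.993, (56.10, 63.10), width = 2 · t* · s/√n = 7.00

The 95% CI is wider by 7.00 - 5.85 = 1.15.
Higher confidence requires a wider interval.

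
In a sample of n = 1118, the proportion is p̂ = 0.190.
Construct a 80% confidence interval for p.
(0.175, 0.205)

Proportion CI:
SE = √(p̂(1-p̂)/n) = √(0.190 · 0.810 / 1118) = 0.01173

z* = 1.282
Margin = z* · SE = 1.282 · 0.01173 = 0.0150

CI: 0.190 ± 0.0150 = (0.175, 0.205)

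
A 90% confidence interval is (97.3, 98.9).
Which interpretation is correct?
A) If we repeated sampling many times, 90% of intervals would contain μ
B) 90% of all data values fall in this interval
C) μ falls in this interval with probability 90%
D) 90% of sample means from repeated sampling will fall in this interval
A

A) Correct — this is the frequentist long-run coverage interpretation.
B) Wrong — a CI is about the parameter μ, not individual data values.
C) Wrong — μ is fixed; the randomness lives in the interval, not in μ.
D) Wrong — coverage applies to intervals containing μ, not to future x̄ values.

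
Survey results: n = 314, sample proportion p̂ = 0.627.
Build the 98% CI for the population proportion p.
(0.564, 0.690)

Proportion CI:
SE = √(p̂(1-p̂)/n) = √(0.627 · 0.373 / 314) = 0.02729

z* = 2.326
Margin = z* · SE = 2.326 · 0.02729 = 0.0635

CI: 0.627 ± 0.0635 = (0.564, 0.690)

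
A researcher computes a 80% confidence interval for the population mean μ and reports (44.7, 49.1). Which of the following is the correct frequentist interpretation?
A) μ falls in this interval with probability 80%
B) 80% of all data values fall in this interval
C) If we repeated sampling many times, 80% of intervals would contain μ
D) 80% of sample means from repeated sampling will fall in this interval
C

A) Wrong — μ is fixed; the randomness lives in the interval, not in μ.
B) Wrong — a CI is about the parameter μ, not individual data values.
C) Correct — this is the frequentist long-run coverage interpretation.
D) Wrong — coverage applies to intervals containing μ, not to future x̄ values.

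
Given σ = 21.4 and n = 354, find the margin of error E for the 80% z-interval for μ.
Margin of error = 1.46

Margin of error = z* · σ/√n
= 1.282 · 21.4/√354
= 1.282 · 21.4/18.8149
= 1.46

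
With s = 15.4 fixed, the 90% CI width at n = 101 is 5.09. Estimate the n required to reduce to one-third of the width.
n ≈ 909

CI width ∝ 1/√n
To reduce width by factor 3, need √n to grow by 3 → need 3² = 9 times as many samples.

Current: n = 101, width = 5.09
New: n = 909, width ≈ 1.68

Width reduced by factor of 5.09/1.68 = 3.03.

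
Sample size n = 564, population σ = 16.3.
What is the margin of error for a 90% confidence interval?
Margin of error = 1.13

Margin of error = z* · σ/√n
= 1.645 · 16.3/√564
= 1.645 · 16.3/23.7487
= 1.13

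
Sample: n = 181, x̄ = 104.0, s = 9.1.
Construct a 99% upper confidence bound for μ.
μ ≤ 105.59

Upper bound (one-sided):
t* = 2.347 (one-sided for 99%)
Upper bound = x̄ + t* · s/√n = 104.0 + 2.347 · 9.1/√181 = 105.59

We are 99% confident that μ ≤ 105.59.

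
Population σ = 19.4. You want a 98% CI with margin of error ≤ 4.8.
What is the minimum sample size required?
n ≥ 89

For margin E ≤ 4.8:
n ≥ (z* · σ / E)²
n ≥ (2.326 · 19.4 / 4.8)²
n ≥ 88.38

Minimum n = 89 (rounding up)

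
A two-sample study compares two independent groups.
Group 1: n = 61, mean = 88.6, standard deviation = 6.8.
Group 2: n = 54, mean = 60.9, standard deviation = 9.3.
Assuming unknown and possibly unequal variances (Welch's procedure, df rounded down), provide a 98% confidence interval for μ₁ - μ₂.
(24.07, 31.33)

Difference: x̄₁ - x̄₂ = 27.70
SE = √(s₁²/n₁ + s₂²/n₂) = √(6.8²/61 + 9.3²/54) = 1.5361
df = 96.04 → 96 (Welch–Satterthwaite, rounded down)
t* = 2.366

CI: 27.70 ± 2.366 · 1.5361 = 27.70 ± 3.63 = (24.07, 31.33)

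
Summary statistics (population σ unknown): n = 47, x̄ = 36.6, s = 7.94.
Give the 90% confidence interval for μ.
(34.66, 38.54)

t-interval (σ unknown):
df = n - 1 = 46
t* = 1.679 for 90% confidence

Margin of error = t* · s/√n = 1.679 · 7.94/√47 = 1.94

CI: (34.66, 38.54)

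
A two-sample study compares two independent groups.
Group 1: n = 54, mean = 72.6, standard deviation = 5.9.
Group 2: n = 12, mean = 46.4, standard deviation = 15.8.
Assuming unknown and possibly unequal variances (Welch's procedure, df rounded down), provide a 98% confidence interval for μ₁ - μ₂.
(13.61, 38.79)

Difference: x̄₁ - x̄₂ = 26.20
SE = √(s₁²/n₁ + s₂²/n₂) = √(5.9²/54 + 15.8²/12) = 4.6312
df = 11.69 → 11 (Welch–Satterthwaite, rounded down)
t* = 2.718

CI: 26.20 ± 2.718 · 4.6312 = 26.20 ± 12.59 = (13.61, 38.79)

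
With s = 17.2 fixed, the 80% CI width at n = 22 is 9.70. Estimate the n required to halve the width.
n ≈ 88

CI width ∝ 1/√n
To reduce width by factor 2, need √n to grow by 2 → need 2² = 4 times as many samples.

Current: n = 22, width = 9.70
New: n = 88, width ≈ 4.73

Width reduced by factor of 9.70/4.73 = 2.05.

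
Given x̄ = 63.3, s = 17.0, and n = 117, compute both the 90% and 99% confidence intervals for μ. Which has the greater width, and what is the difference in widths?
99% CI is wider by 3.02

df = 116
90% CI: t* = 1.658, (60.69, 65.91), width = 2 · t* · s/√n = 5.21
99% CI: t* = 2.619, (59.18, 67.42), width = 2 · t* · s/√n = 8.23

The 99% CI is wider by 8.23 - 5.21 = 3.02.
Higher confidence requires a wider interval.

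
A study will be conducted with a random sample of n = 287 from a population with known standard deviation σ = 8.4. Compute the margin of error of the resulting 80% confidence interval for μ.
Margin of error = 0.64

Margin of error = z* · σ/√n
= 1.282 · 8.4/√287
= 1.282 · 8.4/16.9411
= 0.64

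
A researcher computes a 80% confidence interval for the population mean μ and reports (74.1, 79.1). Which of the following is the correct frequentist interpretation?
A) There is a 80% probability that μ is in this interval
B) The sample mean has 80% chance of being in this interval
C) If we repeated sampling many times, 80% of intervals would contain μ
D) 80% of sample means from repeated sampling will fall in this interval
C

A) Wrong — μ is fixed; the randomness lives in the interval, not in μ.
B) Wrong — x̄ is observed and sits in the interval by construction.
C) Correct — this is the frequentist long-run coverage interpretation.
D) Wrong — coverage applies to intervals containing μ, not to future x̄ values.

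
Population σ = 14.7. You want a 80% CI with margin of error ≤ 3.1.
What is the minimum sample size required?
n ≥ 37

For margin E ≤ 3.1:
n ≥ (z* · σ / E)²
n ≥ (1.282 · 14.7 / 3.1)²
n ≥ 36.96

Minimum n = 37 (rounding up)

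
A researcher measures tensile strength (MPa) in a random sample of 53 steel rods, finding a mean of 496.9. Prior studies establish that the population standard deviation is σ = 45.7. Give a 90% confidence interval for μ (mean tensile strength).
(486.57, 507.23)

z-interval (σ known):
z* = 1.645 for 90% confidence

Margin of error = z* · σ/√n = 1.645 · 45.7/√53 = 10.33

CI: (496.9 - 10.33, 496.9 + 10.33) = (486.57, 507.23)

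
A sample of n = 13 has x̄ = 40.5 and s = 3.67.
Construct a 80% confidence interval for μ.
(39.12, 41.88)

t-interval (σ unknown):
df = n - 1 = 12
t* = 1.356 for 80% confidence

Margin of error = t* · s/√n = 1.356 · 3.67/√13 = 1.38

CI: (39.12, 41.88)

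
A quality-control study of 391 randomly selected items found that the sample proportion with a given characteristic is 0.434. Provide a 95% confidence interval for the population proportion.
(0.385, 0.483)

Proportion CI:
SE = √(p̂(1-p̂)/n) = √(0.434 · 0.566 / 391) = 0.02506

z* = 1.960
Margin = z* · SE = 1.960 · 0.02506 = 0.0491

CI: 0.434 ± 0.0491 = (0.385, 0.483)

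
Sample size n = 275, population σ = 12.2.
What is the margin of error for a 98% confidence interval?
Margin of error = 1.71

Margin of error = z* · σ/√n
= 2.326 · 12.2/√275
= 2.326 · 12.2/16.5831
= 1.71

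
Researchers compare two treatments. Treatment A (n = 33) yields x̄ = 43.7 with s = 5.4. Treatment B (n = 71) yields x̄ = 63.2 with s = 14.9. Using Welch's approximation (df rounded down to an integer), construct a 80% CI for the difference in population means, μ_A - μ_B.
(-22.08, -16.92)

Difference: x̄₁ - x̄₂ = -19.50
SE = √(s₁²/n₁ + s₂²/n₂) = √(5.4²/33 + 14.9²/71) = 2.0026
df = 98.03 → 98 (Welch–Satterthwaite, rounded down)
t* = 1.290

CI: -19.50 ± 1.290 · 2.0026 = -19.50 ± 2.58 = (-22.08, -16.92)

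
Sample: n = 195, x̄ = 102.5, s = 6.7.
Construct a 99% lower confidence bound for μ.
μ ≥ 101.37

Lower bound (one-sided):
t* = 2.346 (one-sided for 99%)
Lower bound = x̄ - t* · s/√n = 102.5 - 2.346 · 6.7/√195 = 101.37

We are 99% confident that μ ≥ 101.37.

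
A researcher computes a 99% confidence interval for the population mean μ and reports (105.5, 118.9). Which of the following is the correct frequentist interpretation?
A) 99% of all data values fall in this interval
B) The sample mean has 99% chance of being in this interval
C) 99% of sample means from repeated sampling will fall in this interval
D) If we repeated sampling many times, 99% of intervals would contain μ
D

A) Wrong — a CI is about the parameter μ, not individual data values.
B) Wrong — x̄ is observed and sits in the interval by construction.
C) Wrong — coverage applies to intervals containing μ, not to future x̄ values.
D) Correct — this is the frequentist long-run coverage interpretation.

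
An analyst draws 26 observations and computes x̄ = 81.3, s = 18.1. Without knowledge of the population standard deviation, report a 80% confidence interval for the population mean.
(76.63, 85.97)

t-interval (σ unknown):
df = n - 1 = 25
t* = 1.316 for 80% confidence

Margin of error = t* · s/√n = 1.316 · 18.1/√26 = 4.67

CI: (76.63, 85.97)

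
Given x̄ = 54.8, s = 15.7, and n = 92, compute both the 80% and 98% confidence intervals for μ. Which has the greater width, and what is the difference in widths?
98% CI is wider by 3.52

df = 91
80% CI: t* = 1.291, (52.69, 56.91), width = 2 · t* · s/√n = 4.23
98% CI: t* = 2.368, (50.92, 58.68), width = 2 · t* · s/√n = 7.75

The 98% CI is wider by 7.75 - 4.23 = 3.52.
Higher confidence requires a wider interval.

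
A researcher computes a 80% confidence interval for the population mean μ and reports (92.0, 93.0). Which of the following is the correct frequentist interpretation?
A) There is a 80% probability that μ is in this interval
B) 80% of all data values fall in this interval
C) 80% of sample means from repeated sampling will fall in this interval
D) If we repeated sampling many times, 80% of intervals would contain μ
D

A) Wrong — μ is fixed; the randomness lives in the interval, not in μ.
B) Wrong — a CI is about the parameter μ, not individual data values.
C) Wrong — coverage applies to intervals containing μ, not to future x̄ values.
D) Correct — this is the frequentist long-run coverage interpretation.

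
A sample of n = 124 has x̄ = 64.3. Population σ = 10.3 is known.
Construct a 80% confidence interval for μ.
(63.11, 65.49)

z-interval (σ known):
z* = 1.282 for 80% confidence

Margin of error = z* · σ/√n = 1.282 · 10.3/√124 = 1.19

CI: (64.3 - 1.19, 64.3 + 1.19) = (63.11, 65.49)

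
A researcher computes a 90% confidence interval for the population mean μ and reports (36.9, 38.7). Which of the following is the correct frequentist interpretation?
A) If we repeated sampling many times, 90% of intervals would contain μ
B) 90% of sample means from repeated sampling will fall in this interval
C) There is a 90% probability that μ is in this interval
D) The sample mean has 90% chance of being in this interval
A

A) Correct — this is the frequentist long-run coverage interpretation.
B) Wrong — coverage applies to intervals containing μ, not to future x̄ values.
C) Wrong — μ is fixed; the randomness lives in the interval, not in μ.
D) Wrong — x̄ is observed and sits in the interval by construction.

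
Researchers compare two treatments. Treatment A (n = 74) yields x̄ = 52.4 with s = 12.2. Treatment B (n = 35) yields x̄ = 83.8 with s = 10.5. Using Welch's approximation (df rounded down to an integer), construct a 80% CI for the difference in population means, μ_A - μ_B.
(-34.34, -28.46)

Difference: x̄₁ - x̄₂ = -31.40
SE = √(s₁²/n₁ + s₂²/n₂) = √(12.2²/74 + 10.5²/35) = 2.2719
df = 76.71 → 76 (Welch–Satterthwaite, rounded down)
t* = 1.293

CI: -31.40 ± 1.293 · 2.2719 = -31.40 ± 2.94 = (-34.34, -28.46)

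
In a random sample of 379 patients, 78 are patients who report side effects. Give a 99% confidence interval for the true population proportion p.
(0.152, 0.259)

Proportion CI:
p̂ = 78/379 = 0.20580
SE = √(p̂(1-p̂)/n) = √(0.20580 · 0.79420 / 379) = 0.02077

z* = 2.576
Margin = z* · SE = 2.576 · 0.02077 = 0.0535

CI: 0.20580 ± 0.0535 = (0.152, 0.259)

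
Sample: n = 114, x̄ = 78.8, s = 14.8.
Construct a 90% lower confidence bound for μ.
μ ≥ 77.01

Lower bound (one-sided):
t* = 1.289 (one-sided for 90%)
Lower bound = x̄ - t* · s/√n = 78.8 - 1.289 · 14.8/√114 = 77.01

We are 90% confident that μ ≥ 77.01.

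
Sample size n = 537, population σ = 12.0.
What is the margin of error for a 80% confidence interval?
Margin of error = 0.66

Margin of error = z* · σ/√n
= 1.282 · 12.0/√537
= 1.282 · 12.0/23.1733
= 0.66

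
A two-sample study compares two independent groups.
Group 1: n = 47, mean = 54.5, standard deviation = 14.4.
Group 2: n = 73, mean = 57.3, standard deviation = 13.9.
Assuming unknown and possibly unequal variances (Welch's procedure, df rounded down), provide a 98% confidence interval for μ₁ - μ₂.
(-9.09, 3.49)

Difference: x̄₁ - x̄₂ = -2.80
SE = √(s₁²/n₁ + s₂²/n₂) = √(14.4²/47 + 13.9²/73) = 2.6568
df = 95.73 → 95 (Welch–Satterthwaite, rounded down)
t* = 2.366

CI: -2.80 ± 2.366 · 2.6568 = -2.80 ± 6.29 = (-9.09, 3.49)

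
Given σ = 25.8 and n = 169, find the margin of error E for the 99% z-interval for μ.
Margin of error = 5.11

Margin of error = z* · σ/√n
= 2.576 · 25.8/√169
= 2.576 · 25.8/13.0000
= 5.11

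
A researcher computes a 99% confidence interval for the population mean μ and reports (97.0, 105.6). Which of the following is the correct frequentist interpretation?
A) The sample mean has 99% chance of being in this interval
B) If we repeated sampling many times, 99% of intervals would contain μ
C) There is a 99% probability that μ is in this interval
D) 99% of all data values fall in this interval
B

A) Wrong — x̄ is observed and sits in the interval by construction.
B) Correct — this is the frequentist long-run coverage interpretation.
C) Wrong — μ is fixed; the randomness lives in the interval, not in μ.
D) Wrong — a CI is about the parameter μ, not individual data values.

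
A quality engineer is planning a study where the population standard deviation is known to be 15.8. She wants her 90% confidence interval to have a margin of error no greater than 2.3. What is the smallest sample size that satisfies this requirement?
n ≥ 128

For margin E ≤ 2.3:
n ≥ (z* · σ / E)²
n ≥ (1.645 · 15.8 / 2.3)²
n ≥ 127.70

Minimum n = 128 (rounding up)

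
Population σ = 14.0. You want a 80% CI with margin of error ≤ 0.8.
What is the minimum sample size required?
n ≥ 504

For margin E ≤ 0.8:
n ≥ (z* · σ / E)²
n ≥ (1.282 · 14.0 / 0.8)²
n ≥ 503.33

Minimum n = 504 (rounding up)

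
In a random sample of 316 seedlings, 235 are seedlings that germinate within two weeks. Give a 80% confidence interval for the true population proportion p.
(0.712, 0.775)

Proportion CI:
p̂ = 235/316 = 0.74367
SE = √(p̂(1-p̂)/n) = √(0.74367 · 0.25633 / 316) = 0.02456

z* = 1.282
Margin = z* · SE = 1.282 · 0.02456 = 0.0315

CI: 0.74367 ± 0.0315 = (0.712, 0.775)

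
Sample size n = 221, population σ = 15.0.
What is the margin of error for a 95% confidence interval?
Margin of error = 1.98

Margin of error = z* · σ/√n
= 1.960 · 15.0/√221
= 1.960 · 15.0/14.8661
= 1.98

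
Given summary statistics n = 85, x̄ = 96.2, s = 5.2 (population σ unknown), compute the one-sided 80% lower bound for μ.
μ ≥ 95.72

Lower bound (one-sided):
t* = 0.846 (one-sided for 80%)
Lower bound = x̄ - t* · s/√n = 96.2 - 0.846 · 5.2/√85 = 95.72

We are 80% confident that μ ≥ 95.72.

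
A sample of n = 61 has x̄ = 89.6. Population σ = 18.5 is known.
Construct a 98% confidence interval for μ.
(84.09, 95.11)

z-interval (σ known):
z* = 2.326 for 98% confidence

Margin of error = z* · σ/√n = 2.326 · 18.5/√61 = 5.51

CI: (89.6 - 5.51, 89.6 + 5.51) = (84.09, 95.11)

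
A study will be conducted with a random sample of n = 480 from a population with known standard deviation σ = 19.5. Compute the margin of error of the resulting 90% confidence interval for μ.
Margin of error = 1.46

Margin of error = z* · σ/√n
= 1.645 · 19.5/√480
= 1.645 · 19.5/21.9089
= 1.46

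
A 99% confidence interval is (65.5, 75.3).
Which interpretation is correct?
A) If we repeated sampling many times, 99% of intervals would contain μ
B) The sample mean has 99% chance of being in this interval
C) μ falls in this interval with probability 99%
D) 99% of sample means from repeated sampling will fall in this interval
A

A) Correct — this is the frequentist long-run coverage interpretation.
B) Wrong — x̄ is observed and sits in the interval by construction.
C) Wrong — μ is fixed; the randomness lives in the interval, not in μ.
D) Wrong — coverage applies to intervals containing μ, not to future x̄ values.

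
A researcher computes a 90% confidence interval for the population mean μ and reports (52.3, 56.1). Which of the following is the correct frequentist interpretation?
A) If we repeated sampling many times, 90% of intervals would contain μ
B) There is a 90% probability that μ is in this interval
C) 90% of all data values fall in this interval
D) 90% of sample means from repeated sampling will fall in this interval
A

A) Correct — this is the frequentist long-run coverage interpretation.
B) Wrong — μ is fixed; the randomness lives in the interval, not in μ.
C) Wrong — a CI is about the parameter μ, not individual data values.
D) Wrong — coverage applies to intervals containing μ, not to future x̄ values.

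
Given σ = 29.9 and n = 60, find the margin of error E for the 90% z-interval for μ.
Margin of error = 6.35

Margin of error = z* · σ/√n
= 1.645 · 29.9/√60
= 1.645 · 29.9/7.7460
= 6.35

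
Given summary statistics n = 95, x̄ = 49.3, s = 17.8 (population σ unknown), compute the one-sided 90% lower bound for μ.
μ ≥ 46.94

Lower bound (one-sided):
t* = 1.291 (one-sided for 90%)
Lower bound = x̄ - t* · s/√n = 49.3 - 1.291 · 17.8/√95 = 46.94

We are 90% confident that μ ≥ 46.94.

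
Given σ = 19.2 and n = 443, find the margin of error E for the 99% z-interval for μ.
Margin of error = 2.35

Margin of error = z* · σ/√n
= 2.576 · 19.2/√443
= 2.576 · 19.2/21.0476
= 2.35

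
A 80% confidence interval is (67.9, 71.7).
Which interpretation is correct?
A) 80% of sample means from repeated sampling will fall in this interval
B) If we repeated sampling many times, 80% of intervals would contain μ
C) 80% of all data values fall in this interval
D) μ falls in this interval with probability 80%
B

A) Wrong — coverage applies to intervals containing μ, not to future x̄ values.
B) Correct — this is the frequentist long-run coverage interpretation.
C) Wrong — a CI is about the parameter μ, not individual data values.
D) Wrong — μ is fixed; the randomness lives in the interval, not in μ.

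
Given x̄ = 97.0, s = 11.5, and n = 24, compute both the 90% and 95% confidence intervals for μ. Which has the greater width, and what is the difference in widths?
95% CI is wider by 1.66

df = 23
90% CI: t* = 1.714, (92.98, 101.02), width = 2 · t* · s/√n = 8.05
95% CI: t* = 2.069, (92.14, 101.86), width = 2 · t* · s/√n = 9.71

The 95% CI is wider by 9.71 - 8.05 = 1.66.
Higher confidence requires a wider interval.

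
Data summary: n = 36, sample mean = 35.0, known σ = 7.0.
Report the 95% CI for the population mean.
(32.71, 37.29)

z-interval (σ known):
z* = 1.960 for 95% confidence

Margin of error = z* · σ/√n = 1.960 · 7.0/√36 = 2.29

CI: (35.0 - 2.29, 35.0 + 2.29) = (32.71, 37.29)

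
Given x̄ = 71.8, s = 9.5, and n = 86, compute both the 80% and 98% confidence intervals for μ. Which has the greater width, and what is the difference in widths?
98% CI is wider by 2.21

df = 85
80% CI: t* = 1.292, (70.48, 73.12), width = 2 · t* · s/√n = 2.65
98% CI: t* = 2.371, (69.37, 74.23), width = 2 · t* · s/√n = 4.86

The 98% CI is wider by 4.86 - 2.65 = 2.21.
Higher confidence requires a wider interval.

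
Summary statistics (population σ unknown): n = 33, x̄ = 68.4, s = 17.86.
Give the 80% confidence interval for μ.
(64.33, 72.47)

t-interval (σ unknown):
df = n - 1 = 32
t* = 1.309 for 80% confidence

Margin of error = t* · s/√n = 1.309 · 17.86/√33 = 4.07

CI: (64.33, 72.47)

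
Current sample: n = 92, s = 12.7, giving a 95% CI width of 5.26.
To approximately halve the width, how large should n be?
n ≈ 368

CI width ∝ 1/√n
To reduce width by factor 2, need √n to grow by 2 → need 2² = 4 times as many samples.

Current: n = 92, width = 5.26
New: n = 368, width ≈ 2.60

Width reduced by factor of 5.26/2.60 = 2.02.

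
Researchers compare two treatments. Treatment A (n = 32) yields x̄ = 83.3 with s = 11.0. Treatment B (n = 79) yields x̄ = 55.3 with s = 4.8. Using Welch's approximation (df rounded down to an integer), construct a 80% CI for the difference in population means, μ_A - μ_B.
(25.36, 30.64)

Difference: x̄₁ - x̄₂ = 28.00
SE = √(s₁²/n₁ + s₂²/n₂) = √(11.0²/32 + 4.8²/79) = 2.0181
df = 35.88 → 35 (Welch–Satterthwaite, rounded down)
t* = 1.306

CI: 28.00 ± 1.306 · 2.0181 = 28.00 ± 2.64 = (25.36, 30.64)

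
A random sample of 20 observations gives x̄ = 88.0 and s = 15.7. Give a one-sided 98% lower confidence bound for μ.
μ ≥ 80.26

Lower bound (one-sided):
t* = 2.205 (one-sided for 98%)
Lower bound = x̄ - t* · s/√n = 88.0 - 2.205 · 15.7/√20 = 80.26

We are 98% confident that μ ≥ 80.26.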